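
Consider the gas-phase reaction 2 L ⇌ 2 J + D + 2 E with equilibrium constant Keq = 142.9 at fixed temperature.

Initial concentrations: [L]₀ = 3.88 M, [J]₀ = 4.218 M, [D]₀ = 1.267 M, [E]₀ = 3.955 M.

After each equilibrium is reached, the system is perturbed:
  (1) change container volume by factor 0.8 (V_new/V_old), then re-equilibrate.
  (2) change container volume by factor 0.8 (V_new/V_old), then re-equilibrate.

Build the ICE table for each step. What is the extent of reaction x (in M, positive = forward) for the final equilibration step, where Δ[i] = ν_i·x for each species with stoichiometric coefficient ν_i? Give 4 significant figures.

x = -0.2899 M

Q₀ = 23.42 vs Keq = 142.9 ⇒ Q<K, forward
Step 1:
                   L          J          D          E
  Initial       3.88      4.218      1.267      3.955
  Change      -1.002      1.002      0.501      1.002
  Equil        2.878       5.22      1.768      4.957
  solve Keq expr → x = 0.501; check Q = 142.9
Then change container volume by factor 0.8 (V_new/V_old).
Step 2:
                   L          J          D          E
  Initial      3.598      6.525       2.21      6.196
  Change      0.4729    -0.4729    -0.2365    -0.4729
  Equil         4.07      6.052      1.974      5.723
  solve Keq expr → x = -0.2365; check Q = 142.9
Then change container volume by factor 0.8 (V_new/V_old).
Step 3:
                   L          J          D          E
  Initial      5.088      7.565      2.467      7.154
  Change      0.5799    -0.5799    -0.2899    -0.5799
  Equil        5.668      6.985      2.177      6.574
  solve Keq expr → x = -0.2899; check Q = 142.9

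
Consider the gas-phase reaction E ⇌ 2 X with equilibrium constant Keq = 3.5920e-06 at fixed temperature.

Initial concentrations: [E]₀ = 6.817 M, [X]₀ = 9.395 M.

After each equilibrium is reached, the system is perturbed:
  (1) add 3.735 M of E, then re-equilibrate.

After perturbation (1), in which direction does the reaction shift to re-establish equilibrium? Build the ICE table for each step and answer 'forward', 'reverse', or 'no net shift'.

Q₀ = 12.95 vs Keq = 3.5920e-06 ⇒ Q>K, reverse
Step 1:
                   E          X
  Initial      6.817      9.395
  Change       4.694     -9.389
  Equil        11.51    0.00643
  solve Keq expr → x = -4.694; check Q = 3.5920e-06
Then add 3.735 M of E.
Step 2:
                   E          X
  Initial      15.25    0.00643
  Change  -4.8496e-04 9.6991e-04
  Equil        15.25     0.0074
  solve Keq expr → x = 4.8496e-04; check Q = 3.5920e-06

Direction: forward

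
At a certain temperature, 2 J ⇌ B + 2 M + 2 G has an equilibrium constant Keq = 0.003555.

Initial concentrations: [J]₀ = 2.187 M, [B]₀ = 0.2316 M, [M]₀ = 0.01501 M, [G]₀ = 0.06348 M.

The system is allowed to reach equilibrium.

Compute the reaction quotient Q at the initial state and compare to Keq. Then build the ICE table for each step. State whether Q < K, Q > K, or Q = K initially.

Q₀ = 4.3962e-08 vs Keq = 0.003555 ⇒ Q<K, forward
Step 1:
                    J           B           M           G
  I             2.187      0.2316     0.01501     0.06348
  C           -0.3709      0.1855      0.3709      0.3709
  E             1.816      0.4171       0.386      0.4344
  solve Keq expr → x = 0.1855; check Q = 0.003555

Q₀ = 4.3962e-08; Q < K (proceeds forward)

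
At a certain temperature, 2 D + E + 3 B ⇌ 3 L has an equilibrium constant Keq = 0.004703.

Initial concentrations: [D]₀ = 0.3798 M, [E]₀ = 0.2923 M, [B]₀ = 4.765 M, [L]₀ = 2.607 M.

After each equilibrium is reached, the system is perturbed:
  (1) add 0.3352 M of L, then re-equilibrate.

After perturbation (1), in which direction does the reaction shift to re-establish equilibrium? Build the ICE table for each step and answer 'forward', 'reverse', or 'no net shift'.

Direction: reverse

Q₀ = 3.884 vs Keq = 0.004703 ⇒ Q>K, reverse
Step 1:
                    D           E           B           L
  Initial      0.3798      0.2923       4.765       2.607
  Change        0.963      0.4815       1.444      -1.444
  Equil         1.343      0.7738       6.209       1.163
  solve Keq expr → x = -0.4815; check Q = 0.004703
Then add 0.3352 M of L.
Step 2:
                    D           E           B           L
  Initial       1.343      0.7738       6.209       1.498
  Change       0.1273     0.06364      0.1909     -0.1909
  Equil          1.47      0.8374         6.4       1.307
  solve Keq expr → x = -0.06364; check Q = 0.004703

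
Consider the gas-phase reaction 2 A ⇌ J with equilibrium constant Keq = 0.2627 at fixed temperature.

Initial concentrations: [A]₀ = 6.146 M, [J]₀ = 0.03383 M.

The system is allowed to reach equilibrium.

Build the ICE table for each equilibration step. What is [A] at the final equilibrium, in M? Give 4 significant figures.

[A]_eq = 2.617 M

Q₀ = 8.9561e-04 vs Keq = 0.2627 ⇒ Q<K, forward
Step 1:
                    A           J
  init          6.146     0.03383
  Δ            -3.529       1.765
  eq            2.617       1.799
  solve Keq expr → x = 1.765; check Q = 0.2627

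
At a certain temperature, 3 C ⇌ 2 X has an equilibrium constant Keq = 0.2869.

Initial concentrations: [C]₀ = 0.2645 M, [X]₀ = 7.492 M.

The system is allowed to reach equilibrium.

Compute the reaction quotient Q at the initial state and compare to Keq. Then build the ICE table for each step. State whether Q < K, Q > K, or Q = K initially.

Q₀ = 3033; Q > K (proceeds reverse)

Q₀ = 3033 vs Keq = 0.2869 ⇒ Q>K, reverse
Step 1:
                   C          X
  init        0.2645      7.492
  Δ            4.046     -2.698
  eq           4.311      4.794
  solve Keq expr → x = -1.349; check Q = 0.2869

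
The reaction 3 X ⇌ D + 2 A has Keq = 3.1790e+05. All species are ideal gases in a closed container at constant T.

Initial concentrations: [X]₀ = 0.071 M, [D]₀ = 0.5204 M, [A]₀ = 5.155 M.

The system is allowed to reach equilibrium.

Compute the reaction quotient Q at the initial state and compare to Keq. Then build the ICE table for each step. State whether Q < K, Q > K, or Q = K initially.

Q₀ = 3.8638e+04 vs Keq = 3.1790e+05 ⇒ Q<K, forward
Step 1:
                  X         D         A
  I           0.071    0.5204     5.155
  C        -0.03546   0.01182   0.02364
  E         0.03554    0.5322     5.179
  solve Keq expr → x = 0.01182; check Q = 3.1790e+05

Q₀ = 3.8638e+04; Q < K (proceeds forward)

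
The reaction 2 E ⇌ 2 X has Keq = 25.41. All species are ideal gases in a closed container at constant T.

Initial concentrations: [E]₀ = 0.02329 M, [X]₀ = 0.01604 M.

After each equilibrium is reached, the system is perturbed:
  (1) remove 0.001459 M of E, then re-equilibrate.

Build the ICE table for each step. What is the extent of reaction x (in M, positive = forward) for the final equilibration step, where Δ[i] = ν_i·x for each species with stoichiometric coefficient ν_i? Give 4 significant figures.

Q₀ = 0.4743 vs Keq = 25.41 ⇒ Q<K, forward
Step 1:
                    E           X
  Initial     0.02329     0.01604
  Change     -0.01678     0.01678
  Equil      0.006511     0.03282
  solve Keq expr → x = 0.00839; check Q = 25.41
Then remove 0.001459 M of E.
Step 2:
                    E           X
  Initial    0.005052     0.03282
  Change     0.001217   -0.001217
  Equil      0.006269      0.0316
  solve Keq expr → x = -6.0874e-04; check Q = 25.41

x = -6.0874e-04 M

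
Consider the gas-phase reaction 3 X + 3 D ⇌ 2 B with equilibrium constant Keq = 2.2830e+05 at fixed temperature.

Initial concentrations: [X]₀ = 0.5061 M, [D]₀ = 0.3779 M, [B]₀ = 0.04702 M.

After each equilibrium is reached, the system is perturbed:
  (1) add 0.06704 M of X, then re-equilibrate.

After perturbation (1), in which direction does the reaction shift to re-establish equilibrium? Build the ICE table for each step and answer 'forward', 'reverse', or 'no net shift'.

Direction: forward

Q₀ = 0.316 vs Keq = 2.2830e+05 ⇒ Q<K, forward
Step 1:
                  X         D         B
  Initial    0.5061    0.3779   0.04702
  Change    -0.3372   -0.3372    0.2248
  Equil      0.1689   0.04066    0.2718
  solve Keq expr → x = 0.1124; check Q = 2.2830e+05
Then add 0.06704 M of X.
Step 2:
                  X         D         B
  Initial    0.2359   0.04066    0.2718
  Change  -0.009808 -0.009808  0.006539
  Equil      0.2261   0.03085    0.2784
  solve Keq expr → x = 0.003269; check Q = 2.2830e+05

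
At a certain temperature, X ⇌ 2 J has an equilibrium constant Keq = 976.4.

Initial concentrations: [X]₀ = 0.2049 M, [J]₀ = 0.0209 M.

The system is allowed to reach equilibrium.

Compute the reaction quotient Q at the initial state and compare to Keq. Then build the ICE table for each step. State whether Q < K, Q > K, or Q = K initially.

Q₀ = 0.002132; Q < K (proceeds forward)

Q₀ = 0.002132 vs Keq = 976.4 ⇒ Q<K, forward
Step 1:
                   X          J
  Initial     0.2049     0.0209
  Change     -0.2047     0.4094
  Equil   1.8965e-04     0.4303
  solve Keq expr → x = 0.2047; check Q = 976.4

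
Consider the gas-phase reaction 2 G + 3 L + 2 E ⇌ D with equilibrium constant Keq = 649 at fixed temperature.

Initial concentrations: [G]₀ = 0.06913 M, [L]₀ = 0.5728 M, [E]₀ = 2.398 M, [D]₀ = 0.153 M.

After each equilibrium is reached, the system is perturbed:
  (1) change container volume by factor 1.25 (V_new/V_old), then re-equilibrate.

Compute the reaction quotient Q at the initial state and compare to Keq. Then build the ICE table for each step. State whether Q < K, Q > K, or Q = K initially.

Q₀ = 29.62; Q < K (proceeds forward)

Q₀ = 29.62 vs Keq = 649 ⇒ Q<K, forward
Step 1:
                   G          L          E          D
  Initial    0.06913     0.5728      2.398      0.153
  Change    -0.04916   -0.07373   -0.04916    0.02458
  Equil      0.01997     0.4991      2.349     0.1776
  solve Keq expr → x = 0.02458; check Q = 649
Then change container volume by factor 1.25 (V_new/V_old).
Step 2:
                   G          L          E          D
  Initial    0.01598     0.3993      1.879     0.1421
  Change     0.01235    0.01853    0.01235  -0.006175
  Equil      0.02833     0.4178      1.891     0.1359
  solve Keq expr → x = -0.006175; check Q = 649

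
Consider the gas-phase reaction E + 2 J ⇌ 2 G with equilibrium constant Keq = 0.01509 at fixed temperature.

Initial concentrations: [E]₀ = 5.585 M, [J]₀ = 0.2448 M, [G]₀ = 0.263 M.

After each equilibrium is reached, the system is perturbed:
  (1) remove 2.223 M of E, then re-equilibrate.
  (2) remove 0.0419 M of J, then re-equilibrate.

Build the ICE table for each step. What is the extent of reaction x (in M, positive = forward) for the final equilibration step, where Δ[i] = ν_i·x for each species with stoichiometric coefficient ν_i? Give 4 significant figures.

x = -0.003871 M

Q₀ = 0.2067 vs Keq = 0.01509 ⇒ Q>K, reverse
Step 1:
                  E         J         G
  Initial     5.585    0.2448     0.263
  Change    0.07408    0.1482   -0.1482
  Equil       5.659     0.393    0.1148
  solve Keq expr → x = -0.07408; check Q = 0.01509
Then remove 2.223 M of E.
Step 2:
                  E         J         G
  Initial     3.436     0.393    0.1148
  Change    0.01027   0.02054  -0.02054
  Equil       3.446    0.4135    0.0943
  solve Keq expr → x = -0.01027; check Q = 0.01509
Then remove 0.0419 M of J.
Step 3:
                  E         J         G
  Initial     3.446    0.3716    0.0943
  Change   0.003871  0.007741 -0.007741
  Equil        3.45    0.3793   0.08656
  solve Keq expr → x = -0.003871; check Q = 0.01509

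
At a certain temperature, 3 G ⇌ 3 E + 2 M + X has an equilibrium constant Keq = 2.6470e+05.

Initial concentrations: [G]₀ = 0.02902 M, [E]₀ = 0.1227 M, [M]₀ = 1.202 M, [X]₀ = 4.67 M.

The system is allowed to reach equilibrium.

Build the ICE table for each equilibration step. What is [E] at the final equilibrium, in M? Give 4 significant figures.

[E]_eq = 0.1473 M

Q₀ = 510 vs Keq = 2.6470e+05 ⇒ Q<K, forward
Step 1:
                    G           E           M           X
  Initial     0.02902      0.1227       1.202        4.67
  Change     -0.02464     0.02464     0.01643    0.008214
  Equil      0.004378      0.1473       1.218       4.678
  solve Keq expr → x = 0.008214; check Q = 2.6470e+05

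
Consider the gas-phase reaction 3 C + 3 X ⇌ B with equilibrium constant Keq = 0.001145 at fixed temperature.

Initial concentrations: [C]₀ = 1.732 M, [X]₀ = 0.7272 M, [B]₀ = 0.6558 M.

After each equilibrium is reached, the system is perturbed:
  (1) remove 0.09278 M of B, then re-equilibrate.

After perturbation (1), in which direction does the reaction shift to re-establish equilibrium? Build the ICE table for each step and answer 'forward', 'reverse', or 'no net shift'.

Q₀ = 0.3282 vs Keq = 0.001145 ⇒ Q>K, reverse
Step 1:
                    C           X           B
  init          1.732      0.7272      0.6558
  Δ             1.255       1.255     -0.4183
  eq            2.987       1.982      0.2375
  solve Keq expr → x = -0.4183; check Q = 0.001145
Then remove 0.09278 M of B.
Step 2:
                    C           X           B
  init          2.987       1.982      0.1448
  Δ           -0.1068     -0.1068      0.0356
  eq             2.88       1.875      0.1804
  solve Keq expr → x = 0.0356; check Q = 0.001145

Direction: forward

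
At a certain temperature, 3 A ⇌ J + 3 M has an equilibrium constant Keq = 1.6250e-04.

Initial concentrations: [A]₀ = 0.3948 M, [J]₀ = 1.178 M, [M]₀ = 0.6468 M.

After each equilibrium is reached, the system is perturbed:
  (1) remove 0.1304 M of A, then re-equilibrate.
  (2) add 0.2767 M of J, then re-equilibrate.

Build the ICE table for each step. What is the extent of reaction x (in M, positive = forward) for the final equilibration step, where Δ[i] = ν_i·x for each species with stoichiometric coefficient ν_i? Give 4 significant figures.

x = -0.001196 M

Q₀ = 5.18 vs Keq = 1.6250e-04 ⇒ Q>K, reverse
Step 1:
                    A           J           M
  init         0.3948       1.178      0.6468
  Δ            0.5926     -0.1975     -0.5926
  eq           0.9874      0.9805     0.05424
  solve Keq expr → x = -0.1975; check Q = 1.6250e-04
Then remove 0.1304 M of A.
Step 2:
                    A           J           M
  init          0.857      0.9805     0.05424
  Δ          0.006755   -0.002252   -0.006755
  eq           0.8637      0.9782     0.04748
  solve Keq expr → x = -0.002252; check Q = 1.6250e-04
Then add 0.2767 M of J.
Step 3:
                    A           J           M
  init         0.8637       1.255     0.04748
  Δ          0.003588   -0.001196   -0.003588
  eq           0.8673       1.254     0.04389
  solve Keq expr → x = -0.001196; check Q = 1.6250e-04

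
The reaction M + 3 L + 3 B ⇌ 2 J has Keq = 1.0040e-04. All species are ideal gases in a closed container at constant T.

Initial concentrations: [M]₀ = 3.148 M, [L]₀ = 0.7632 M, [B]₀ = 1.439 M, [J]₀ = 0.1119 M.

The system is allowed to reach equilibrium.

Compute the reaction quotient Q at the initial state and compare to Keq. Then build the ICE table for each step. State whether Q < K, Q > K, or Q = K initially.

Q₀ = 0.003003 vs Keq = 1.0040e-04 ⇒ Q>K, reverse
Step 1:
                    M           L           B           J
  I             3.148      0.7632       1.439      0.1119
  C           0.04134       0.124       0.124    -0.08268
  E             3.189      0.8872       1.563     0.02922
  solve Keq expr → x = -0.04134; check Q = 1.0040e-04

Q₀ = 0.003003; Q > K (proceeds reverse)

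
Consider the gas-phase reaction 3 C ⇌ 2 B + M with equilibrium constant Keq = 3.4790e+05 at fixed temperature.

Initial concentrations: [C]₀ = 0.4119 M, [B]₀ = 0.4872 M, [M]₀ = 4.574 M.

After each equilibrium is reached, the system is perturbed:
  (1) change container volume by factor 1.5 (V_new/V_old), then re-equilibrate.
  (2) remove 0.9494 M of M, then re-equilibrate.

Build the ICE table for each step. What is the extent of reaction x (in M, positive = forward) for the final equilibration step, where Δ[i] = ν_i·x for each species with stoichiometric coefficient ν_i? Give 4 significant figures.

Q₀ = 15.54 vs Keq = 3.4790e+05 ⇒ Q<K, forward
Step 1:
                    C           B           M
  I            0.4119      0.4872       4.574
  C           -0.3923      0.2615      0.1308
  E           0.01964      0.7487       4.705
  solve Keq expr → x = 0.1308; check Q = 3.4790e+05
Then change container volume by factor 1.5 (V_new/V_old).
Step 2:
                    C           B           M
  I            0.0131      0.4991       3.137
  C                 0           0           0
  E            0.0131      0.4991       3.137
  solve Keq expr → x = 0; check Q = 3.4790e+05
Then remove 0.9494 M of M.
Step 3:
                    C           B           M
  I            0.0131      0.4991       2.187
  C         -0.001467  9.7795e-04  4.8898e-04
  E           0.01163      0.5001       2.188
  solve Keq expr → x = 4.8898e-04; check Q = 3.4790e+05

x = 4.8898e-04 M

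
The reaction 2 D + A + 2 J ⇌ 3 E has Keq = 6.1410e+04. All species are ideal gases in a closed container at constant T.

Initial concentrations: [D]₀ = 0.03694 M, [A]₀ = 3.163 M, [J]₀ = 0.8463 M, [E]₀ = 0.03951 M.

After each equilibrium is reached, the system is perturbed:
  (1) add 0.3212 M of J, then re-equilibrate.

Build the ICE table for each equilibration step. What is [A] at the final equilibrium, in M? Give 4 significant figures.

Q₀ = 0.01995 vs Keq = 6.1410e+04 ⇒ Q<K, forward
Step 1:
                    D           A           J           E
  I           0.03694       3.163      0.8463     0.03951
  C          -0.03686    -0.01843    -0.03686     0.05529
  E        8.2055e-05       3.145      0.8094      0.0948
  solve Keq expr → x = 0.01843; check Q = 6.1410e+04
Then add 0.3212 M of J.
Step 2:
                    D           A           J           E
  I        8.2055e-05       3.145       1.131      0.0948
  C       -2.3277e-05 -1.1638e-05 -2.3277e-05  3.4915e-05
  E        5.8778e-05       3.145       1.131     0.09483
  solve Keq expr → x = 1.1638e-05; check Q = 6.1410e+04

[A]_eq = 3.145 M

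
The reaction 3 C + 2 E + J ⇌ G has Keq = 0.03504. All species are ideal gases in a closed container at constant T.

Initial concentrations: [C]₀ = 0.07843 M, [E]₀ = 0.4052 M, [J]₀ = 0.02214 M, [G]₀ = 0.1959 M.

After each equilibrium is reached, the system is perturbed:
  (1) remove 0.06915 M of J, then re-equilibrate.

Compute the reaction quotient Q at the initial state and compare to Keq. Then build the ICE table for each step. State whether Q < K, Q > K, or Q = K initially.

Q₀ = 1.1170e+05 vs Keq = 0.03504 ⇒ Q>K, reverse
Step 1:
                    C           E           J           G
  Initial     0.07843      0.4052     0.02214      0.1959
  Change       0.5835       0.389      0.1945     -0.1945
  Equil         0.662      0.7942      0.2167    0.001389
  solve Keq expr → x = -0.1945; check Q = 0.03504
Then remove 0.06915 M of J.
Step 2:
                    C           E           J           G
  Initial       0.662      0.7942      0.1475    0.001389
  Change     0.001299  8.6579e-04  4.3289e-04 -4.3289e-04
  Equil        0.6633      0.7951      0.1479  9.5613e-04
  solve Keq expr → x = -4.3289e-04; check Q = 0.03504

Q₀ = 1.1170e+05; Q > K (proceeds reverse)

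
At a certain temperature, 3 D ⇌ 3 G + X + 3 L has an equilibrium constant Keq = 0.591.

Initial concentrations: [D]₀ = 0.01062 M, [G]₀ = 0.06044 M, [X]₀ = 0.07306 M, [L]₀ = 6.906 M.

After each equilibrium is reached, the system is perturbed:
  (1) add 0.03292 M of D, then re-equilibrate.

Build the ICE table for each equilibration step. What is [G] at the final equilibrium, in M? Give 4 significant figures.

[G]_eq = 0.02461 M

Q₀ = 4436 vs Keq = 0.591 ⇒ Q>K, reverse
Step 1:
                    D           G           X           L
  Initial     0.01062     0.06044     0.07306       6.906
  Change      0.04342    -0.04342    -0.01447    -0.04342
  Equil       0.05404     0.01702     0.05859       6.863
  solve Keq expr → x = -0.01447; check Q = 0.591
Then add 0.03292 M of D.
Step 2:
                    D           G           X           L
  Initial     0.08696     0.01702     0.05859       6.863
  Change    -0.007596    0.007596    0.002532    0.007596
  Equil       0.07937     0.02461     0.06112        6.87
  solve Keq expr → x = 0.002532; check Q = 0.591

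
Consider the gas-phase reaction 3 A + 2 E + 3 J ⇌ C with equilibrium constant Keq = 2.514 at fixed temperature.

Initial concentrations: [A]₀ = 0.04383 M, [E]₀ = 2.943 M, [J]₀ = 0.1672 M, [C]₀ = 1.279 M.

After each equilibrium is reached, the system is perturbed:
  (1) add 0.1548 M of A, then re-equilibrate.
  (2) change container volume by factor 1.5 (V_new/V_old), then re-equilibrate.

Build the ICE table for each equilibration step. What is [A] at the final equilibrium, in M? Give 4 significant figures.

Q₀ = 3.7520e+05 vs Keq = 2.514 ⇒ Q>K, reverse
Step 1:
                  A         E         J         C
  Initial   0.04383     2.943    0.1672     1.279
  Change     0.4864    0.3243    0.4864   -0.1621
  Equil      0.5302     3.267    0.6536     1.117
  solve Keq expr → x = -0.1621; check Q = 2.514
Then add 0.1548 M of A.
Step 2:
                  A         E         J         C
  Initial     0.685     3.267    0.6536     1.117
  Change   -0.07518  -0.05012  -0.07518   0.02506
  Equil      0.6098     3.217    0.5784     1.142
  solve Keq expr → x = 0.02506; check Q = 2.514
Then change container volume by factor 1.5 (V_new/V_old).
Step 3:
                  A         E         J         C
  Initial    0.4066     2.145    0.3856    0.7613
  Change     0.2157    0.1438    0.2157  -0.07188
  Equil      0.6222     2.289    0.6013    0.6894
  solve Keq expr → x = -0.07188; check Q = 2.514

[A]_eq = 0.6222 M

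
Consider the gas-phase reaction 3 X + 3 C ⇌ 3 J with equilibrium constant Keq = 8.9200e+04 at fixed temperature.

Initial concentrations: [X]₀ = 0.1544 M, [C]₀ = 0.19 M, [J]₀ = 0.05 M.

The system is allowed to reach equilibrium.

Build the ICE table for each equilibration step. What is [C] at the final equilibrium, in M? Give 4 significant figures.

[C]_eq = 0.0802 M

Q₀ = 4.951 vs Keq = 8.9200e+04 ⇒ Q<K, forward
Step 1:
                   X          C          J
  init        0.1544       0.19       0.05
  Δ          -0.1098    -0.1098     0.1098
  eq          0.0446     0.0802     0.1598
  solve Keq expr → x = 0.0366; check Q = 8.9200e+04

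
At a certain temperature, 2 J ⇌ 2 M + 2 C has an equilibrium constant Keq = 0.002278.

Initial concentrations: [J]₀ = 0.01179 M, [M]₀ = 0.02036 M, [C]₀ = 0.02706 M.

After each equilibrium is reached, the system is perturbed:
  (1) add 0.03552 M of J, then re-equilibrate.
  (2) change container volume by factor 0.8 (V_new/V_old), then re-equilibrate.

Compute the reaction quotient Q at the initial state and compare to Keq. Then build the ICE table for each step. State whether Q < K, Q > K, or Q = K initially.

Q₀ = 0.002184 vs Keq = 0.002278 ⇒ Q<K, forward
Step 1:
                  J         M         C
  Initial   0.01179   0.02036   0.02706
  Change  -1.2361e-04 1.2361e-04 1.2361e-04
  Equil     0.01167   0.02048   0.02718
  solve Keq expr → x = 6.1803e-05; check Q = 0.002278
Then add 0.03552 M of J.
Step 2:
                  J         M         C
  Initial   0.04719   0.02048   0.02718
  Change   -0.01531   0.01531   0.01531
  Equil     0.03187    0.0358    0.0425
  solve Keq expr → x = 0.007657; check Q = 0.002278
Then change container volume by factor 0.8 (V_new/V_old).
Step 3:
                  J         M         C
  Initial   0.03984   0.04475   0.05312
  Change   0.003342 -0.003342 -0.003342
  Equil     0.04318    0.0414   0.04978
  solve Keq expr → x = -0.001671; check Q = 0.002278

Q₀ = 0.002184; Q < K (proceeds forward)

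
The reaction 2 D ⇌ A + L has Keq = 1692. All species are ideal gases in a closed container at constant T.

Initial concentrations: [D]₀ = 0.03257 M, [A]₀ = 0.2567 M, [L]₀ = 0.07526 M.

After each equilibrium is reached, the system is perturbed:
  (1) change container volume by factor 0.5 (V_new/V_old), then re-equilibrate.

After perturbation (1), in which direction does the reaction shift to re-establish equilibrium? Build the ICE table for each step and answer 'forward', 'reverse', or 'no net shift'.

Direction: no net shift

Q₀ = 18.21 vs Keq = 1692 ⇒ Q<K, forward
Step 1:
                  D         A         L
  Initial   0.03257    0.2567   0.07526
  Change   -0.02878   0.01439   0.01439
  Equil     0.00379    0.2711   0.08965
  solve Keq expr → x = 0.01439; check Q = 1692
Then change container volume by factor 0.5 (V_new/V_old).
Step 2:
                  D         A         L
  Initial   0.00758    0.5422    0.1793
  Change          0         0         0
  Equil     0.00758    0.5422    0.1793
  solve Keq expr → x = 0; check Q = 1692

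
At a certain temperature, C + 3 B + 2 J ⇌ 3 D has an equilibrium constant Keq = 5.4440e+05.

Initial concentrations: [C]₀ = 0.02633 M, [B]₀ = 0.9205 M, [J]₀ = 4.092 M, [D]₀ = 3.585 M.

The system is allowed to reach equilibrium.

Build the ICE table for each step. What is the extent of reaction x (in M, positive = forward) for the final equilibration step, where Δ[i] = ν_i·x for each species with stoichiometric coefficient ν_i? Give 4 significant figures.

Q₀ = 134 vs Keq = 5.4440e+05 ⇒ Q<K, forward
Step 1:
                    C           B           J           D
  I           0.02633      0.9205       4.092       3.585
  C          -0.02632    -0.07896    -0.05264     0.07896
  E        9.2916e-06      0.8415       4.039       3.664
  solve Keq expr → x = 0.02632; check Q = 5.4440e+05

x = 0.02632 M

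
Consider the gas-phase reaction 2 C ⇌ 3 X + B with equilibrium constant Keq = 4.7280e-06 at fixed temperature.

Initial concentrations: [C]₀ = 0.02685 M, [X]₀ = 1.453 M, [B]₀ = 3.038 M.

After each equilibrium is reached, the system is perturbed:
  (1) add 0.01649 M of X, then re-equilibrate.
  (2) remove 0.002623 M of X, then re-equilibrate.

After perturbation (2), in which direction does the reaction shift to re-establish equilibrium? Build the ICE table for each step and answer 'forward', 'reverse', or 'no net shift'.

Q₀ = 1.2927e+04 vs Keq = 4.7280e-06 ⇒ Q>K, reverse
Step 1:
                    C           X           B
  Initial     0.02685       1.453       3.038
  Change       0.9606      -1.441     -0.4803
  Equil        0.9874     0.01217       2.558
  solve Keq expr → x = -0.4803; check Q = 4.7280e-06
Then add 0.01649 M of X.
Step 2:
                    C           X           B
  Initial      0.9874     0.02866       2.558
  Change      0.01093    -0.01639   -0.005464
  Equil        0.9983     0.01227       2.552
  solve Keq expr → x = -0.005464; check Q = 4.7280e-06
Then remove 0.002623 M of X.
Step 3:
                    C           X           B
  Initial      0.9983    0.009645       2.552
  Change    -0.001738    0.002607  8.6912e-04
  Equil        0.9966     0.01225       2.553
  solve Keq expr → x = 8.6912e-04; check Q = 4.7280e-06

Direction: forward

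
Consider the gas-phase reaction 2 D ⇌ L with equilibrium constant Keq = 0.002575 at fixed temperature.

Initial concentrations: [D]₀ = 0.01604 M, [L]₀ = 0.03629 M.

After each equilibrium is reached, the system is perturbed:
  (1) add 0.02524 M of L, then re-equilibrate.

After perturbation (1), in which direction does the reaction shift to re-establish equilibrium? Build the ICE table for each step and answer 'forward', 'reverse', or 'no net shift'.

Direction: reverse

Q₀ = 141.1 vs Keq = 0.002575 ⇒ Q>K, reverse
Step 1:
                    D           L
  init        0.01604     0.03629
  Δ           0.07254    -0.03627
  eq          0.08858  2.0204e-05
  solve Keq expr → x = -0.03627; check Q = 0.002575
Then add 0.02524 M of L.
Step 2:
                    D           L
  init        0.08858     0.02526
  Δ           0.05042    -0.02521
  eq            0.139  4.9752e-05
  solve Keq expr → x = -0.02521; check Q = 0.002575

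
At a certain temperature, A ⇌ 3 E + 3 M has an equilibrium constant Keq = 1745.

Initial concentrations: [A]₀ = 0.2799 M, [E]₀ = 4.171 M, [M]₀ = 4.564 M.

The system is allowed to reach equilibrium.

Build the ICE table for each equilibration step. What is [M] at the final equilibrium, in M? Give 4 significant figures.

Q₀ = 2.4646e+04 vs Keq = 1745 ⇒ Q>K, reverse
Step 1:
                    A           E           M
  init         0.2799       4.171       4.564
  Δ            0.3758      -1.127      -1.127
  eq           0.6557       3.044       3.437
  solve Keq expr → x = -0.3758; check Q = 1745

[M]_eq = 3.437 M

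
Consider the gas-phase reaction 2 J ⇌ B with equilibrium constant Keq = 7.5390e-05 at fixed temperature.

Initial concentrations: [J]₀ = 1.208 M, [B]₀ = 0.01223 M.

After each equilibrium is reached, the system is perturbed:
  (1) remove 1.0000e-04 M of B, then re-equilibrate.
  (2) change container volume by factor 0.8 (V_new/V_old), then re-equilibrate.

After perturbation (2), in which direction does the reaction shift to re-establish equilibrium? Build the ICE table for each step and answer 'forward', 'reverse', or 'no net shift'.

Direction: forward

Q₀ = 0.008381 vs Keq = 7.5390e-05 ⇒ Q>K, reverse
Step 1:
                    J           B
  init          1.208     0.01223
  Δ           0.02423    -0.01212
  eq            1.232  1.1447e-04
  solve Keq expr → x = -0.01212; check Q = 7.5390e-05
Then remove 1.0000e-04 M of B.
Step 2:
                    J           B
  init          1.232  1.4472e-05
  Δ       -1.9993e-04  9.9963e-05
  eq            1.232  1.1443e-04
  solve Keq expr → x = 9.9963e-05; check Q = 7.5390e-05
Then change container volume by factor 0.8 (V_new/V_old).
Step 3:
                    J           B
  init           1.54  1.4304e-04
  Δ       -7.1488e-05  3.5744e-05
  eq             1.54  1.7879e-04
  solve Keq expr → x = 3.5744e-05; check Q = 7.5390e-05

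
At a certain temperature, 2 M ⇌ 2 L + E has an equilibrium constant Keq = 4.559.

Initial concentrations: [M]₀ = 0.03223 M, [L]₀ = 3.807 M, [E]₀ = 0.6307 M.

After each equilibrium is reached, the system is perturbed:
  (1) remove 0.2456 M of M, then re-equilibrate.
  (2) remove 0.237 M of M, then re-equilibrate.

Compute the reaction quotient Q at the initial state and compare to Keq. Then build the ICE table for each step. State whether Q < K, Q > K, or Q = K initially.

Q₀ = 8800 vs Keq = 4.559 ⇒ Q>K, reverse
Step 1:
                  M         L         E
  I         0.03223     3.807    0.6307
  C            0.72     -0.72     -0.36
  E          0.7522     3.087    0.2707
  solve Keq expr → x = -0.36; check Q = 4.559
Then remove 0.2456 M of M.
Step 2:
                  M         L         E
  I          0.5066     3.087    0.2707
  C          0.1257   -0.1257  -0.06284
  E          0.6323     2.961    0.2079
  solve Keq expr → x = -0.06284; check Q = 4.559
Then remove 0.237 M of M.
Step 3:
                  M         L         E
  I          0.3953     2.961    0.2079
  C          0.1182   -0.1182  -0.05911
  E          0.5135     2.843    0.1487
  solve Keq expr → x = -0.05911; check Q = 4.559

Q₀ = 8800; Q > K (proceeds reverse)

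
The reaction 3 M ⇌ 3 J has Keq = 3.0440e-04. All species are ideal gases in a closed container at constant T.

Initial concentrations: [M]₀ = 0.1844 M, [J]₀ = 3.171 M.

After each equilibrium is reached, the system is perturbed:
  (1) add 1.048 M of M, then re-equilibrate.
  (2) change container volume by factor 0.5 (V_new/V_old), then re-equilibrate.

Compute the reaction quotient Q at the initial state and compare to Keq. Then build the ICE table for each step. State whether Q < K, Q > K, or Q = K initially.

Q₀ = 5085; Q > K (proceeds reverse)

Q₀ = 5085 vs Keq = 3.0440e-04 ⇒ Q>K, reverse
Step 1:
                    M           J
  init         0.1844       3.171
  Δ              2.96       -2.96
  eq            3.144      0.2115
  solve Keq expr → x = -0.9865; check Q = 3.0440e-04
Then add 1.048 M of M.
Step 2:
                    M           J
  init          4.192      0.2115
  Δ          -0.06605     0.06605
  eq            4.126      0.2775
  solve Keq expr → x = 0.02202; check Q = 3.0440e-04
Then change container volume by factor 0.5 (V_new/V_old).
Step 3:
                    M           J
  init          8.252      0.5551
  Δ                 0           0
  eq            8.252      0.5551
  solve Keq expr → x = 0; check Q = 3.0440e-04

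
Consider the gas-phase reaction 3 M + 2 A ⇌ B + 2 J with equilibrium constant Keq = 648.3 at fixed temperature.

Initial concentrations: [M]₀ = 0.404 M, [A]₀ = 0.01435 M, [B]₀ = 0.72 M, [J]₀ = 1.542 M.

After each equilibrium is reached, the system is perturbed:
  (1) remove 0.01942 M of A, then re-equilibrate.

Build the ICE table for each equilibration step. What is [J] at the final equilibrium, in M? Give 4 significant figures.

Q₀ = 1.2608e+05 vs Keq = 648.3 ⇒ Q>K, reverse
Step 1:
                   M          A          B          J
  init         0.404    0.01435       0.72      1.542
  Δ           0.1482    0.09878   -0.04939   -0.09878
  eq          0.5522     0.1131     0.6706      1.443
  solve Keq expr → x = -0.04939; check Q = 648.3
Then remove 0.01942 M of A.
Step 2:
                   M          A          B          J
  init        0.5522    0.09371     0.6706      1.443
  Δ          0.01871    0.01248  -0.006238   -0.01248
  eq          0.5709     0.1062     0.6644      1.431
  solve Keq expr → x = -0.006238; check Q = 648.3

[J]_eq = 1.431 M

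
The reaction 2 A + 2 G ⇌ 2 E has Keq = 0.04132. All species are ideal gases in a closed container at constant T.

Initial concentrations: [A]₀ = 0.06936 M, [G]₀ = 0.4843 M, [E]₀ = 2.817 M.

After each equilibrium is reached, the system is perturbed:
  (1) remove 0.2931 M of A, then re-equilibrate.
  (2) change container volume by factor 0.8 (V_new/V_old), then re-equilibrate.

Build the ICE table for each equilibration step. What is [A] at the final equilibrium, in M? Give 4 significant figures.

Q₀ = 7033 vs Keq = 0.04132 ⇒ Q>K, reverse
Step 1:
                   A          G          E
  Initial    0.06936     0.4843      2.817
  Change        1.88       1.88      -1.88
  Equil        1.949      2.364     0.9369
  solve Keq expr → x = -0.94; check Q = 0.04132
Then remove 0.2931 M of A.
Step 2:
                   A          G          E
  Initial      1.656      2.364     0.9369
  Change     0.07685    0.07685   -0.07685
  Equil        1.733      2.441     0.8601
  solve Keq expr → x = -0.03843; check Q = 0.04132
Then change container volume by factor 0.8 (V_new/V_old).
Step 3:
                   A          G          E
  Initial      2.166      3.052      1.075
  Change     -0.1322    -0.1322     0.1322
  Equil        2.034      2.919      1.207
  solve Keq expr → x = 0.06608; check Q = 0.04132

[A]_eq = 2.034 M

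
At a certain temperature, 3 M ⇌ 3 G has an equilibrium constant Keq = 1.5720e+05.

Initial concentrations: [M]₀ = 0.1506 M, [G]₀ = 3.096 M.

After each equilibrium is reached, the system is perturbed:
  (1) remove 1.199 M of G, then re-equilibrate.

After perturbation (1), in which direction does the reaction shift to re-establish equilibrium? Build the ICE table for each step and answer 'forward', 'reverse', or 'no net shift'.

Direction: forward

Q₀ = 8688 vs Keq = 1.5720e+05 ⇒ Q<K, forward
Step 1:
                   M          G
  init        0.1506      3.096
  Δ         -0.09154    0.09154
  eq         0.05906      3.188
  solve Keq expr → x = 0.03051; check Q = 1.5720e+05
Then remove 1.199 M of G.
Step 2:
                   M          G
  init       0.05906      1.989
  Δ         -0.02181    0.02181
  eq         0.03725       2.01
  solve Keq expr → x = 0.007271; check Q = 1.5720e+05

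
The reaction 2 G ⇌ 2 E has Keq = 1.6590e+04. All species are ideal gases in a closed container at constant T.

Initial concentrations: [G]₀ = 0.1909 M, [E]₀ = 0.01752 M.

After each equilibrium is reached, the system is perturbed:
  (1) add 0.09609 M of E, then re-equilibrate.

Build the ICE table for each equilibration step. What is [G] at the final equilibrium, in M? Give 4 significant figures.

[G]_eq = 0.002346 M

Q₀ = 0.008423 vs Keq = 1.6590e+04 ⇒ Q<K, forward
Step 1:
                   G          E
  init        0.1909    0.01752
  Δ          -0.1893     0.1893
  eq        0.001606     0.2068
  solve Keq expr → x = 0.09465; check Q = 1.6590e+04
Then add 0.09609 M of E.
Step 2:
                   G          E
  init      0.001606     0.3029
  Δ       7.4028e-04 -7.4028e-04
  eq        0.002346     0.3022
  solve Keq expr → x = -3.7014e-04; check Q = 1.6590e+04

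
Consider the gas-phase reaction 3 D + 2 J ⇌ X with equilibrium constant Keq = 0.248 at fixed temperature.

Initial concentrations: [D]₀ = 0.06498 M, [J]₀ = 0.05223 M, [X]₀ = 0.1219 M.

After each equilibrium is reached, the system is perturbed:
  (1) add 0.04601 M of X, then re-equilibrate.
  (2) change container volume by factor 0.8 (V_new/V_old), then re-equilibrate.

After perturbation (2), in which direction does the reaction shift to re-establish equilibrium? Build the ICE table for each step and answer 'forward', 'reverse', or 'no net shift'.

Direction: forward

Q₀ = 1.6286e+05 vs Keq = 0.248 ⇒ Q>K, reverse
Step 1:
                  D         J         X
  Initial   0.06498   0.05223    0.1219
  Change     0.3608    0.2405   -0.1203
  Equil      0.4258    0.2927   0.00164
  solve Keq expr → x = -0.1203; check Q = 0.248
Then add 0.04601 M of X.
Step 2:
                  D         J         X
  Initial    0.4258    0.2927   0.04765
  Change     0.1253   0.08355  -0.04177
  Equil      0.5511    0.3763  0.005877
  solve Keq expr → x = -0.04177; check Q = 0.248
Then change container volume by factor 0.8 (V_new/V_old).
Step 3:
                  D         J         X
  Initial    0.6888    0.4704  0.007346
  Change   -0.02333  -0.01555  0.007776
  Equil      0.6655    0.4548   0.01512
  solve Keq expr → x = 0.007776; check Q = 0.248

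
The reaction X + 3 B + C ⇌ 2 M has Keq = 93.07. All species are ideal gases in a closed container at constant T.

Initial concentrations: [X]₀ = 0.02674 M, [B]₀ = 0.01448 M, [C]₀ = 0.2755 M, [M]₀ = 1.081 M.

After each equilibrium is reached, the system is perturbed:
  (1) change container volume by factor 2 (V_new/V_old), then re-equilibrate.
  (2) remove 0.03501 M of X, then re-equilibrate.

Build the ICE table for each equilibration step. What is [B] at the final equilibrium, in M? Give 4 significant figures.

Q₀ = 5.2247e+07 vs Keq = 93.07 ⇒ Q>K, reverse
Step 1:
                    X           B           C           M
  I           0.02674     0.01448      0.2755       1.081
  C            0.1457      0.4372      0.1457     -0.2915
  E            0.1725      0.4517      0.4212      0.7895
  solve Keq expr → x = -0.1457; check Q = 93.07
Then change container volume by factor 2 (V_new/V_old).
Step 2:
                    X           B           C           M
  I           0.08624      0.2259      0.2106      0.3948
  C           0.03595      0.1079     0.03595    -0.07191
  E            0.1222      0.3337      0.2466      0.3228
  solve Keq expr → x = -0.03595; check Q = 93.07
Then remove 0.03501 M of X.
Step 3:
                    X           B           C           M
  I           0.08719      0.3337      0.2466      0.3228
  C          0.006257     0.01877    0.006257    -0.01251
  E           0.09344      0.3525      0.2528      0.3103
  solve Keq expr → x = -0.006257; check Q = 93.07

[B]_eq = 0.3525 M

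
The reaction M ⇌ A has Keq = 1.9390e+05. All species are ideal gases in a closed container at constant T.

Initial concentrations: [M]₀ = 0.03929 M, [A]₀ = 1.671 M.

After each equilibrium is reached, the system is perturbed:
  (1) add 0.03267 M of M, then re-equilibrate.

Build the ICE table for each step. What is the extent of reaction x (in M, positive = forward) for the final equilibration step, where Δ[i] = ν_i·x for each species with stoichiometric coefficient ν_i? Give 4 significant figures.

Q₀ = 42.53 vs Keq = 1.9390e+05 ⇒ Q<K, forward
Step 1:
                    M           A
  init        0.03929       1.671
  Δ          -0.03928     0.03928
  eq       8.8204e-06        1.71
  solve Keq expr → x = 0.03928; check Q = 1.9390e+05
Then add 0.03267 M of M.
Step 2:
                    M           A
  init        0.03268        1.71
  Δ          -0.03267     0.03267
  eq       8.9889e-06       1.743
  solve Keq expr → x = 0.03267; check Q = 1.9390e+05

x = 0.03267 M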